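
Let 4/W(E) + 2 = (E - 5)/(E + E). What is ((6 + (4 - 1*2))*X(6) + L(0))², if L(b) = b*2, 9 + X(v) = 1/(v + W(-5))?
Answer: 4624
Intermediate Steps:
W(E) = 4/(-2 + (-5 + E)/(2*E)) (W(E) = 4/(-2 + (E - 5)/(E + E)) = 4/(-2 + (-5 + E)/((2*E))) = 4/(-2 + (-5 + E)*(1/(2*E))) = 4/(-2 + (-5 + E)/(2*E)))
X(v) = -9 + 1/(-4 + v) (X(v) = -9 + 1/(v - 8*(-5)/(5 + 3*(-5))) = -9 + 1/(v - 8*(-5)/(5 - 15)) = -9 + 1/(v - 8*(-5)/(-10)) = -9 + 1/(v - 8*(-5)*(-⅒)) = -9 + 1/(v - 4) = -9 + 1/(-4 + v))
L(b) = 2*b
((6 + (4 - 1*2))*X(6) + L(0))² = ((6 + (4 - 1*2))*((37 - 9*6)/(-4 + 6)) + 2*0)² = ((6 + (4 - 2))*((37 - 54)/2) + 0)² = ((6 + 2)*((½)*(-17)) + 0)² = (8*(-17/2) + 0)² = (-68 + 0)² = (-68)² = 4624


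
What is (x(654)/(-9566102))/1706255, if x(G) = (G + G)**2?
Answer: -855432/8161104684005 ≈ -1.0482e-7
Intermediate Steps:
x(G) = 4*G**2 (x(G) = (2*G)**2 = 4*G**2)
(x(654)/(-9566102))/1706255 = ((4*654**2)/(-9566102))/1706255 = ((4*427716)*(-1/9566102))*(1/1706255) = (1710864*(-1/9566102))*(1/1706255) = -855432/4783051*1/1706255 = -855432/8161104684005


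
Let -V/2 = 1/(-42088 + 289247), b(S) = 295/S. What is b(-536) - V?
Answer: -72910833/132477224 ≈ -0.55037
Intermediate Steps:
V = -2/247159 (V = -2/(-42088 + 289247) = -2/247159 ≈ -8.0920e-6)
b(-536) - V = 295/(-536) - 1*(-2/247159) = 295*(-1/536) + 2/247159 = -295/536 + 2/247159 = -72910833/132477224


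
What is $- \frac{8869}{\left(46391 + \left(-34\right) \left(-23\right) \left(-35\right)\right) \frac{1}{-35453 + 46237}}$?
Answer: $- \frac{95643296}{19021} \approx -5028.3$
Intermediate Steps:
$- \frac{8869}{\left(46391 + \left(-34\right) \left(-23\right) \left(-35\right)\right) \frac{1}{-35453 + 46237}} = - \frac{8869}{\left(46391 + 782 \left(-35\right)\right) \frac{1}{10784}} = - \frac{8869}{\left(46391 - 27370\right) \frac{1}{10784}} = - \frac{8869}{19021 \cdot \frac{1}{10784}} = - \frac{8869}{\frac{19021}{10784}} = \left(-8869\right) \frac{10784}{19021} = - \frac{95643296}{19021}$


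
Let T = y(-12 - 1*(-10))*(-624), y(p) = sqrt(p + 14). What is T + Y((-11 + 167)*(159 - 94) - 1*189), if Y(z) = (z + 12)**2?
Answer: 99261369 - 1248*sqrt(3) ≈ 9.9259e+7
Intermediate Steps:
y(p) = sqrt(14 + p)
T = -1248*sqrt(3) (T = sqrt(14 + (-12 - 1*(-10)))*(-624) = sqrt(14 + (-12 + 10))*(-624) = sqrt(14 - 2)*(-624) = sqrt(12)*(-624) = (2*sqrt(3))*(-624) = -1248*sqrt(3) ≈ -2161.6)
Y(z) = (12 + z)**2
T + Y((-11 + 167)*(159 - 94) - 1*189) = -1248*sqrt(3) + (12 + ((-11 + 167)*(159 - 94) - 1*189))**2 = -1248*sqrt(3) + (12 + (156*65 - 189))**2 = -1248*sqrt(3) + (12 + (10140 - 189))**2 = -1248*sqrt(3) + (12 + 9951)**2 = -1248*sqrt(3) + 9963**2 = -1248*sqrt(3) + 99261369 = 99261369 - 1248*sqrt(3)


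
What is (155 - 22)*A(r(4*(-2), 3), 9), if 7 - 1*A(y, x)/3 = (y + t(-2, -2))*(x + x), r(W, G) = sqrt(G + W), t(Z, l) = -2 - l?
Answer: 2793 - 7182*I*sqrt(5) ≈ 2793.0 - 16059.0*I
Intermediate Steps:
A(y, x) = 21 - 6*x*y (A(y, x) = 21 - 3*(y + (-2 - 1*(-2)))*(x + x) = 21 - 3*(y + (-2 + 2))*2*x = 21 - 3*(y + 0)*2*x = 21 - 3*y*2*x = 21 - 6*x*y)
(155 - 22)*A(r(4*(-2), 3), 9) = (155 - 22)*(21 - 6*9*sqrt(3 + 4*(-2))) = 133*(21 - 6*9*sqrt(3 - 8)) = 133*(21 - 6*9*sqrt(-5)) = 133*(21 - 6*9*I*sqrt(5)) = 133*(21 - 54*I*sqrt(5)) = 2793 - 7182*I*sqrt(5)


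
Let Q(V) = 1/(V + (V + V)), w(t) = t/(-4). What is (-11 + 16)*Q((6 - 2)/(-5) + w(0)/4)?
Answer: -25/12 ≈ -2.0833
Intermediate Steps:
w(t) = -t/4 (w(t) = t*(-1/4) = -t/4)
Q(V) = 1/(3*V) (Q(V) = 1/(V + 2*V) = 1/(3*V))
(-11 + 16)*Q((6 - 2)/(-5) + w(0)/4) = (-11 + 16)*(1/(3*((6 - 2)/(-5) - 1/4*0/4))) = 5*(1/(3*(4*(-1/5) + 0*(1/4)))) = 5*(1/(3*(-4/5 + 0))) = 5*(1/(3*(-4/5))) = 5*((1/3)*(-5/4)) = 5*(-5/12) = -25/12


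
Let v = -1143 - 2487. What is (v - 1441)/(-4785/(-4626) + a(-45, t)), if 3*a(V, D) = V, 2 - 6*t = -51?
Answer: 7819482/21535 ≈ 363.11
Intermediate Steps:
t = 53/6 (t = 1/3 - 1/6*(-51) = 1/3 + 17/2 = 53/6 ≈ 8.8333)
a(V, D) = V/3
v = -3630
(v - 1441)/(-4785/(-4626) + a(-45, t)) = (-3630 - 1441)/(-4785/(-4626) + (1/3)*(-45)) = -5071/(-4785*(-1/4626) - 15) = -5071/(1595/1542 - 15) = -5071/(-21535/1542) = -5071*(-1542/21535) = 7819482/21535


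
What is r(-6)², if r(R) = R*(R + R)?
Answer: 5184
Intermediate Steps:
r(R) = 2*R² (r(R) = R*(2*R) = 2*R²)
r(-6)² = (2*(-6)²)² = (2*36)² = 72² = 5184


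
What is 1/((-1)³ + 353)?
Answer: 1/352 ≈ 0.0028409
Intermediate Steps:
1/((-1)³ + 353) = 1/(-1 + 353) = 1/352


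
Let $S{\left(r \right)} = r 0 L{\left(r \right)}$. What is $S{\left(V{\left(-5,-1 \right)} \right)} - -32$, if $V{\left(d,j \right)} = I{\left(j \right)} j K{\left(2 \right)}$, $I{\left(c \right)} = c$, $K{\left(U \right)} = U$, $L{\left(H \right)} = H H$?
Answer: $32$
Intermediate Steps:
$L{\left(H \right)} = H^{2}$
$V{\left(d,j \right)} = 2 j^{2}$ ($V{\left(d,j \right)} = j j 2 = j^{2} \cdot 2 = 2 j^{2}$)
$S{\left(r \right)} = 0$ ($S{\left(r \right)} = r 0 r^{2} = 0 r^{2} = 0$)
$S{\left(V{\left(-5,-1 \right)} \right)} - -32 = 0 - -32 = 0 + 32 = 32$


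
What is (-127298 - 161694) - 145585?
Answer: -434577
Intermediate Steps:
(-127298 - 161694) - 145585 = -288992 - 145585 = -434577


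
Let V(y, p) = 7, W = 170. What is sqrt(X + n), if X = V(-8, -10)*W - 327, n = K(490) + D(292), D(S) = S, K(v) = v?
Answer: sqrt(1645) ≈ 40.559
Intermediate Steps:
n = 782 (n = 490 + 292 = 782)
X = 863 (X = 7*170 - 327 = 1190 - 327 = 863)
sqrt(X + n) = sqrt(863 + 782) = sqrt(1645)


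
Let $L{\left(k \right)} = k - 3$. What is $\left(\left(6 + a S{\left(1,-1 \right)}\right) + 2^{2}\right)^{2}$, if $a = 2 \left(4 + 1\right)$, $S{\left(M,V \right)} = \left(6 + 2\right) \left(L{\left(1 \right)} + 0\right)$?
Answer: $22500$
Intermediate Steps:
$L{\left(k \right)} = -3 + k$
$S{\left(M,V \right)} = -16$ ($S{\left(M,V \right)} = \left(6 + 2\right) \left(\left(-3 + 1\right) + 0\right) = 8 \left(-2 + 0\right) = 8 \left(-2\right) = -16$)
$a = 10$ ($a = 2 \cdot 5 = 10$)
$\left(\left(6 + a S{\left(1,-1 \right)}\right) + 2^{2}\right)^{2} = \left(\left(6 + 10 \left(-16\right)\right) + 2^{2}\right)^{2} = \left(\left(6 - 160\right) + 4\right)^{2} = \left(-154 + 4\right)^{2} = \left(-150\right)^{2} = 22500$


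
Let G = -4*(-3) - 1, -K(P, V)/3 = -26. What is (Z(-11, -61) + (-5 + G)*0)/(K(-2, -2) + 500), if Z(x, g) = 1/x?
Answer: -1/6358 ≈ -0.00015728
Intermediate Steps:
K(P, V) = 78 (K(P, V) = -3*(-26) = 78)
G = 11 (G = 12 - 1 = 11)
(Z(-11, -61) + (-5 + G)*0)/(K(-2, -2) + 500) = (1/(-11) + (-5 + 11)*0)/(78 + 500) = (-1/11 + 6*0)/578 = (-1/11 + 0)*(1/578) = -1/11*1/578 = -1/6358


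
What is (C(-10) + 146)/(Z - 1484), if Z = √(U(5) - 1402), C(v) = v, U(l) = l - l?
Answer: -100912/1101829 - 68*I*√1402/1101829 ≈ -0.091586 - 0.0023108*I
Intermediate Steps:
U(l) = 0
Z = I*√1402 (Z = √(0 - 1402) = √(-1402) = I*√1402 ≈ 37.443*I)
(C(-10) + 146)/(Z - 1484) = (-10 + 146)/(I*√1402 - 1484) = 136/(-1484 + I*√1402)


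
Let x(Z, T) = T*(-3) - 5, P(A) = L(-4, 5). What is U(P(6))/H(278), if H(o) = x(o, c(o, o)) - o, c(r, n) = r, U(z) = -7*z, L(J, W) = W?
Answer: 35/1117 ≈ 0.031334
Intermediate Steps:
P(A) = 5
x(Z, T) = -5 - 3*T (x(Z, T) = -3*T - 5 = -5 - 3*T)
H(o) = -5 - 4*o (H(o) = (-5 - 3*o) - o = -5 - 4*o)
U(P(6))/H(278) = (-7*5)/(-5 - 4*278) = -35/(-5 - 1112) = -35/(-1117) = -35*(-1/1117) = 35/1117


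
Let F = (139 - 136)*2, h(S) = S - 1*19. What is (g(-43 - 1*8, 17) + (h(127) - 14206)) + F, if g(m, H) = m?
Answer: -14143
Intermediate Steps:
h(S) = -19 + S (h(S) = S - 19 = -19 + S)
F = 6 (F = 3*2 = 6)
(g(-43 - 1*8, 17) + (h(127) - 14206)) + F = ((-43 - 1*8) + ((-19 + 127) - 14206)) + 6 = ((-43 - 8) + (108 - 14206)) + 6 = (-51 - 14098) + 6 = -14149 + 6 = -14143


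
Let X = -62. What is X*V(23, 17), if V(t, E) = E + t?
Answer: -2480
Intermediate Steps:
X*V(23, 17) = -62*(17 + 23) = -62*40 = -2480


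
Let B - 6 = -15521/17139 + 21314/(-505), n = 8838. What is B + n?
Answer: 76173405829/8655195 ≈ 8800.9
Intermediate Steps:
B = -321207581/8655195 (B = 6 + (-15521/17139 + 21314/(-505)) = 6 + (-15521*1/17139 + 21314*(-1/505)) = 6 + (-15521/17139 - 21314/505) = 6 - 373138751/8655195 = -321207581/8655195 ≈ -37.112)
B + n = -321207581/8655195 + 8838 = 76173405829/8655195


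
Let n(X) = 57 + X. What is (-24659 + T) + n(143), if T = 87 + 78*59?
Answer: -19770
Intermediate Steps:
T = 4689 (T = 87 + 4602 = 4689)
(-24659 + T) + n(143) = (-24659 + 4689) + (57 + 143) = -19970 + 200 = -19770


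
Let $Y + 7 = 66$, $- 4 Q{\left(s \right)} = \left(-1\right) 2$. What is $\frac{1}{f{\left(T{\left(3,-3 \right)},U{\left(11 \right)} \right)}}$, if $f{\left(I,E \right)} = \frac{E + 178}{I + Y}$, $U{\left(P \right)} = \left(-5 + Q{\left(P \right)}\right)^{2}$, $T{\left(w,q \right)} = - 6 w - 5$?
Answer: $\frac{144}{793} \approx 0.18159$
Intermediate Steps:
$Q{\left(s \right)} = \frac{1}{2}$ ($Q{\left(s \right)} = - \frac{\left(-1\right) 2}{4} = \left(- \frac{1}{4}\right) \left(-2\right) = \frac{1}{2}$)
$T{\left(w,q \right)} = -5 - 6 w$
$Y = 59$ ($Y = -7 + 66 = 59$)
$U{\left(P \right)} = \frac{81}{4}$ ($U{\left(P \right)} = \left(-5 + \frac{1}{2}\right)^{2} = \left(- \frac{9}{2}\right)^{2} = \frac{81}{4}$)
$f{\left(I,E \right)} = \frac{178 + E}{59 + I}$ ($f{\left(I,E \right)} = \frac{E + 178}{I + 59} = \frac{178 + E}{59 + I}$)
$\frac{1}{f{\left(T{\left(3,-3 \right)},U{\left(11 \right)} \right)}} = \frac{1}{\frac{1}{59 - 23} \left(178 + \frac{81}{4}\right)} = \frac{1}{\frac{1}{59 - 23} \cdot \frac{793}{4}} = \frac{1}{\frac{1}{36} \cdot \frac{793}{4}} = \frac{1}{\frac{793}{144}} = \frac{144}{793}$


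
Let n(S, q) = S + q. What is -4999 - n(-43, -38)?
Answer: -4918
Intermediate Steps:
-4999 - n(-43, -38) = -4999 - (-43 - 38) = -4999 - 1*(-81) = -4999 + 81 = -4918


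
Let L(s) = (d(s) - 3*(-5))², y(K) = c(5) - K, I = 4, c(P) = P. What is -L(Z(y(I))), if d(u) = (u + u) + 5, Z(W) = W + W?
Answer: -576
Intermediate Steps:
y(K) = 5 - K
Z(W) = 2*W
d(u) = 5 + 2*u (d(u) = 2*u + 5 = 5 + 2*u)
L(s) = (20 + 2*s)² (L(s) = ((5 + 2*s) - 3*(-5))² = ((5 + 2*s) + 15)² = (20 + 2*s)²)
-L(Z(y(I))) = -4*(10 + 2*(5 - 1*4))² = -4*(10 + 2*(5 - 4))² = -4*(10 + 2*1)² = -4*(10 + 2)² = -4*12² = -4*144 = -1*576 = -576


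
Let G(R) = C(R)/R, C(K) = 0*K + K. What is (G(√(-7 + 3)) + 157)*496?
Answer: 78368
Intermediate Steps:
C(K) = K (C(K) = 0 + K = K)
G(R) = 1 (G(R) = R/R = 1)
(G(√(-7 + 3)) + 157)*496 = (1 + 157)*496 = 158*496 = 78368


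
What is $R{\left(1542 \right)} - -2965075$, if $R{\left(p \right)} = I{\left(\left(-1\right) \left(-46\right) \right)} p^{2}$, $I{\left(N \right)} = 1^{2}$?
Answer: $5342839$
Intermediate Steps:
$I{\left(N \right)} = 1$
$R{\left(p \right)} = p^{2}$ ($R{\left(p \right)} = 1 p^{2} = p^{2}$)
$R{\left(1542 \right)} - -2965075 = 1542^{2} - -2965075 = 2377764 + 2965075 = 5342839$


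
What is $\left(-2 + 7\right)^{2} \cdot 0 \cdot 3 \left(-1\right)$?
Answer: $0$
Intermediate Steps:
$\left(-2 + 7\right)^{2} \cdot 0 \cdot 3 \left(-1\right) = 5^{2} \cdot 0 \left(-1\right) = 25 \cdot 0 = 0$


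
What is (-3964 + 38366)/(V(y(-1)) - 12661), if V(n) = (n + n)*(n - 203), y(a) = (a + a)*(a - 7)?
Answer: -34402/18645 ≈ -1.8451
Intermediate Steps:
y(a) = 2*a*(-7 + a) (y(a) = (2*a)*(-7 + a) = 2*a*(-7 + a))
V(n) = 2*n*(-203 + n) (V(n) = (2*n)*(-203 + n) = 2*n*(-203 + n))
(-3964 + 38366)/(V(y(-1)) - 12661) = (-3964 + 38366)/(2*(2*(-1)*(-7 - 1))*(-203 + 2*(-1)*(-7 - 1)) - 12661) = 34402/(2*(2*(-1)*(-8))*(-203 + 2*(-1)*(-8)) - 12661) = 34402/(2*16*(-203 + 16) - 12661) = 34402/(2*16*(-187) - 12661) = 34402/(-5984 - 12661) = 34402/(-18645) = 34402*(-1/18645) = -34402/18645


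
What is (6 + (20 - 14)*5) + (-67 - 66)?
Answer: -97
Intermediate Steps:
(6 + (20 - 14)*5) + (-67 - 66) = (6 + 6*5) - 133 = (6 + 30) - 133 = 36 - 133 = -97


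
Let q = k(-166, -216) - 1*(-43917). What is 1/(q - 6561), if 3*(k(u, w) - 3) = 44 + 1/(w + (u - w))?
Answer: 498/18612085 ≈ 2.6757e-5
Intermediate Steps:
k(u, w) = 53/3 + 1/(3*u) (k(u, w) = 3 + (44 + 1/(w + (u - w)))/3 = 3 + (44 + 1/u)/3 = 3 + (44/3 + 1/(3*u)) = 53/3 + 1/(3*u))
q = 21879463/498 (q = (⅓)*(1 + 53*(-166))/(-166) - 1*(-43917) = (⅓)*(-1/166)*(1 - 8798) + 43917 = (⅓)*(-1/166)*(-8797) + 43917 = 8797/498 + 43917 = 21879463/498 ≈ 43935.)
1/(q - 6561) = 1/(21879463/498 - 6561) = 1/(18612085/498) = 498/18612085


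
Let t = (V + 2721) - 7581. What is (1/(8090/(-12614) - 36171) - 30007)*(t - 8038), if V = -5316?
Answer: 62343181626175807/114067271 ≈ 5.4655e+8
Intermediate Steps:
t = -10176 (t = (-5316 + 2721) - 7581 = -2595 - 7581 = -10176)
(1/(8090/(-12614) - 36171) - 30007)*(t - 8038) = (1/(8090/(-12614) - 36171) - 30007)*(-10176 - 8038) = (1/(8090*(-1/12614) - 36171) - 30007)*(-18214) = (1/(-4045/6307 - 36171) - 30007)*(-18214) = (1/(-228134542/6307) - 30007)*(-18214) = (-6307/228134542 - 30007)*(-18214) = -6845633208101/228134542*(-18214) = 62343181626175807/114067271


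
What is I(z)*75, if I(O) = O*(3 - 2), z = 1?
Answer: 75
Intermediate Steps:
I(O) = O (I(O) = O*1 = O)
I(z)*75 = 1*75 = 75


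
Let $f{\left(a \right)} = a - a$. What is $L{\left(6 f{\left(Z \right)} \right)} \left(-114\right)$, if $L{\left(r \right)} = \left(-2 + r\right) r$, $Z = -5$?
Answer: $0$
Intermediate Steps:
$f{\left(a \right)} = 0$
$L{\left(r \right)} = r \left(-2 + r\right)$
$L{\left(6 f{\left(Z \right)} \right)} \left(-114\right) = 6 \cdot 0 \left(-2 + 6 \cdot 0\right) \left(-114\right) = 0 \left(-2 + 0\right) \left(-114\right) = 0 \left(-2\right) \left(-114\right) = 0 \left(-114\right) = 0$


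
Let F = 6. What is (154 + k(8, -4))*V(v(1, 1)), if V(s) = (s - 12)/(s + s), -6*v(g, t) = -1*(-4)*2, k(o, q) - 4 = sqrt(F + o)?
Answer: 790 + 5*sqrt(14) ≈ 808.71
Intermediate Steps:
k(o, q) = 4 + sqrt(6 + o)
v(g, t) = -4/3 (v(g, t) = -(-1*(-4))*2/6 = -2*2/3 = -1/6*8 = -4/3)
V(s) = (-12 + s)/(2*s) (V(s) = (-12 + s)/((2*s)) = (-12 + s)*(1/(2*s)) = (-12 + s)/(2*s))
(154 + k(8, -4))*V(v(1, 1)) = (154 + (4 + sqrt(6 + 8)))*((-12 - 4/3)/(2*(-4/3))) = (154 + (4 + sqrt(14)))*((1/2)*(-3/4)*(-40/3)) = (158 + sqrt(14))*5 = 790 + 5*sqrt(14)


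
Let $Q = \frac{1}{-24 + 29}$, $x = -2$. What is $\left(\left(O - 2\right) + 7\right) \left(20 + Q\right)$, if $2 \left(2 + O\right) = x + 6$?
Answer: $101$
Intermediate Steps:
$Q = \frac{1}{5} \approx 0.2$
$O = 0$ ($O = -2 + \frac{-2 + 6}{2} = -2 + \frac{1}{2} \cdot 4 = -2 + 2 = 0$)
$\left(\left(O - 2\right) + 7\right) \left(20 + Q\right) = \left(\left(0 - 2\right) + 7\right) \left(20 + \frac{1}{5}\right) = \left(-2 + 7\right) \frac{101}{5} = 5 \cdot \frac{101}{5} = 101$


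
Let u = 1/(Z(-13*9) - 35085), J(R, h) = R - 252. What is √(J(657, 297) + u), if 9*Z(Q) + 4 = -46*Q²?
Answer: 3*√40225511851142/945463 ≈ 20.125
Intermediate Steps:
J(R, h) = -252 + R
Z(Q) = -4/9 - 46*Q²/9 (Z(Q) = -4/9 + (-46*Q²)/9 = -4/9 - 46*Q²/9)
u = -9/945463 (u = 1/((-4/9 - 46*(-13*9)²/9) - 35085) = 1/((-4/9 - 46/9*(-117)²) - 35085) = 1/((-4/9 - 46/9*13689) - 35085) = 1/((-4/9 - 69966) - 35085) = 1/(-629698/9 - 35085) = 1/(-945463/9) = -9/945463 ≈ -9.5191e-6)
√(J(657, 297) + u) = √((-252 + 657) - 9/945463) = √(405 - 9/945463) = √(382912506/945463) = 3*√40225511851142/945463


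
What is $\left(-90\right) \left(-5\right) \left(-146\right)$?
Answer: $-65700$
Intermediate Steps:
$\left(-90\right) \left(-5\right) \left(-146\right) = 450 \left(-146\right) = -65700$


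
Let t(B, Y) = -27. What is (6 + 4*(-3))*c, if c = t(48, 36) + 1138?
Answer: -6666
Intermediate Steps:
c = 1111 (c = -27 + 1138 = 1111)
(6 + 4*(-3))*c = (6 + 4*(-3))*1111 = (6 - 12)*1111 = -6*1111 = -6666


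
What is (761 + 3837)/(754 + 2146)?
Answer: 2299/1450 ≈ 1.5855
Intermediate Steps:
(761 + 3837)/(754 + 2146) = 4598/2900 = 4598*(1/2900) = 2299/1450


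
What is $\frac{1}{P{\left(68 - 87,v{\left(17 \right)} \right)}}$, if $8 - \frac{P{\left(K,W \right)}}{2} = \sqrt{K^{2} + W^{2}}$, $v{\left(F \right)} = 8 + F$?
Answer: $- \frac{2}{461} - \frac{\sqrt{986}}{1844} \approx -0.021367$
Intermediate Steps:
$P{\left(K,W \right)} = 16 - 2 \sqrt{K^{2} + W^{2}}$
$\frac{1}{P{\left(68 - 87,v{\left(17 \right)} \right)}} = \frac{1}{16 - 2 \sqrt{\left(68 - 87\right)^{2} + \left(8 + 17\right)^{2}}} = \frac{1}{16 - 2 \sqrt{\left(-19\right)^{2} + 25^{2}}} = \frac{1}{16 - 2 \sqrt{361 + 625}} = \frac{1}{16 - 2 \sqrt{986}}$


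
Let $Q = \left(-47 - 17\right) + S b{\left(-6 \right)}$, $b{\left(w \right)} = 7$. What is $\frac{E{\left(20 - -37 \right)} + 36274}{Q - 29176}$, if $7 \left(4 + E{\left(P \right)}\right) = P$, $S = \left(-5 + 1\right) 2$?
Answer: $- \frac{253947}{205072} \approx -1.2383$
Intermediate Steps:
$S = -8$ ($S = \left(-4\right) 2 = -8$)
$E{\left(P \right)} = -4 + \frac{P}{7}$
$Q = -120$ ($Q = \left(-47 - 17\right) - 56 = -64 - 56 = -120$)
$\frac{E{\left(20 - -37 \right)} + 36274}{Q - 29176} = \frac{\left(-4 + \frac{20 - -37}{7}\right) + 36274}{-120 - 29176} = \frac{\left(-4 + \frac{20 + 37}{7}\right) + 36274}{-29296} = \left(\left(-4 + \frac{1}{7} \cdot 57\right) + 36274\right) \left(- \frac{1}{29296}\right) = \left(\left(-4 + \frac{57}{7}\right) + 36274\right) \left(- \frac{1}{29296}\right) = \left(\frac{29}{7} + 36274\right) \left(- \frac{1}{29296}\right) = \frac{253947}{7} \left(- \frac{1}{29296}\right) = - \frac{253947}{205072}$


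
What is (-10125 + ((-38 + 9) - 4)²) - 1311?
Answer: -10347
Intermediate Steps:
(-10125 + ((-38 + 9) - 4)²) - 1311 = (-10125 + (-29 - 4)²) - 1311 = (-10125 + (-33)²) - 1311 = (-10125 + 1089) - 1311 = -9036 - 1311 = -10347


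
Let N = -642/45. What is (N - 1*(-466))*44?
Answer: 298144/15 ≈ 19876.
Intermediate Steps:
N = -214/15 (N = -642*1/45 = -214/15 ≈ -14.267)
(N - 1*(-466))*44 = (-214/15 - 1*(-466))*44 = (-214/15 + 466)*44 = (6776/15)*44 = 298144/15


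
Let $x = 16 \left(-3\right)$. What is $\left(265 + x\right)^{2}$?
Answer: $47089$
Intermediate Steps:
$x = -48$
$\left(265 + x\right)^{2} = \left(265 - 48\right)^{2} = 217^{2} = 47089$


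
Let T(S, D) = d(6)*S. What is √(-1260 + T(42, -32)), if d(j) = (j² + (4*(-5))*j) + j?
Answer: 18*I*√14 ≈ 67.35*I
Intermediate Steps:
d(j) = j² - 19*j (d(j) = (j² - 20*j) + j = j² - 19*j)
T(S, D) = -78*S (T(S, D) = (6*(-19 + 6))*S = (6*(-13))*S = -78*S)
√(-1260 + T(42, -32)) = √(-1260 - 78*42) = √(-1260 - 3276) = √(-4536) = 18*I*√14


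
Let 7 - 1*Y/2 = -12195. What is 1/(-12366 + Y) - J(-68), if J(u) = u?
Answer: 818585/12038 ≈ 68.000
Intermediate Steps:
Y = 24404 (Y = 14 - 2*(-12195) = 14 + 24390 = 24404)
1/(-12366 + Y) - J(-68) = 1/(-12366 + 24404) - 1*(-68) = 1/12038 + 68 = 818585/12038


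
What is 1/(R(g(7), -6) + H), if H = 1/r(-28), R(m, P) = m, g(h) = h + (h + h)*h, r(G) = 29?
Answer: 29/3046 ≈ 0.0095207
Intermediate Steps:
g(h) = h + 2*h² (g(h) = h + (2*h)*h = h + 2*h²)
H = 1/29 ≈ 0.034483
1/(R(g(7), -6) + H) = 1/(7*(1 + 2*7) + 1/29) = 1/(7*(1 + 14) + 1/29) = 1/(7*15 + 1/29) = 1/(105 + 1/29) = 1/(3046/29) = 29/3046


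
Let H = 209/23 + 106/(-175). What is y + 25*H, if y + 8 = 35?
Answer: 38484/161 ≈ 239.03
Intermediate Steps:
H = 34137/4025 (H = 209*(1/23) + 106*(-1/175) = 209/23 - 106/175 = 34137/4025 ≈ 8.4812)
y = 27 (y = -8 + 35 = 27)
y + 25*H = 27 + 25*(34137/4025) = 27 + 34137/161 = 38484/161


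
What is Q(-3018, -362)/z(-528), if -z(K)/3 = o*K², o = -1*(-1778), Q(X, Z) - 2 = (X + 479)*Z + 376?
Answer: -114937/185879232 ≈ -0.00061834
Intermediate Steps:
Q(X, Z) = 378 + Z*(479 + X) (Q(X, Z) = 2 + ((X + 479)*Z + 376) = 2 + ((479 + X)*Z + 376) = 2 + (Z*(479 + X) + 376) = 2 + (376 + Z*(479 + X)) = 378 + Z*(479 + X))
o = 1778
z(K) = -5334*K²
Q(-3018, -362)/z(-528) = (378 + 479*(-362) - 3018*(-362))/((-5334*(-528)²)) = (378 - 173398 + 1092516)/((-5334*278784)) = 919496/(-1487033856) = 919496*(-1/1487033856) = -114937/185879232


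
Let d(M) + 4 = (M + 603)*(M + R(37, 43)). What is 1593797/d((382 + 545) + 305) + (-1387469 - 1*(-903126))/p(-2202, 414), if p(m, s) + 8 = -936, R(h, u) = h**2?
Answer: 2313191829401/4505552464 ≈ 513.41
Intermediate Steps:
p(m, s) = -944 (p(m, s) = -8 - 936 = -944)
d(M) = -4 + (603 + M)*(1369 + M) (d(M) = -4 + (M + 603)*(M + 37**2) = -4 + (603 + M)*(M + 1369) = -4 + (603 + M)*(1369 + M))
1593797/d((382 + 545) + 305) + (-1387469 - 1*(-903126))/p(-2202, 414) = 1593797/(825503 + ((382 + 545) + 305)**2 + 1972*((382 + 545) + 305)) + (-1387469 - 1*(-903126))/(-944) = 1593797/(825503 + (927 + 305)**2 + 1972*(927 + 305)) + (-1387469 + 903126)*(-1/944) = 1593797/(825503 + 1232**2 + 1972*1232) - 484343*(-1/944) = 1593797/(825503 + 1517824 + 2429504) + 484343/944 = 1593797/4772831 + 484343/944 = 2313191829401/4505552464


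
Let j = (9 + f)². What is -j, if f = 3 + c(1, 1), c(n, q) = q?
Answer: -169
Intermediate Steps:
f = 4 (f = 3 + 1 = 4)
j = 169 (j = (9 + 4)² = 13² = 169)
-j = -1*169 = -169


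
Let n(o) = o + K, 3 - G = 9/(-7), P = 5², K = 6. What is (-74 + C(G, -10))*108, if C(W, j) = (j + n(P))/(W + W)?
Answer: -38637/5 ≈ -7727.4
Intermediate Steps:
P = 25
G = 30/7 (G = 3 - 9/(-7) = 3 - 9*(-1)/7 = 3 - 1*(-9/7) = 3 + 9/7 = 30/7 ≈ 4.2857)
n(o) = 6 + o (n(o) = o + 6 = 6 + o)
C(W, j) = (31 + j)/(2*W) (C(W, j) = (j + (6 + 25))/(W + W) = (j + 31)/((2*W)) = (31 + j)*(1/(2*W)) = (31 + j)/(2*W))
(-74 + C(G, -10))*108 = (-74 + (31 - 10)/(2*(30/7)))*108 = (-74 + (½)*(7/30)*21)*108 = (-74 + 49/20)*108 = -1431/20*108 = -38637/5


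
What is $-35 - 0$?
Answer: $-35$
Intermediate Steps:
$-35 - 0 = -35 + 0 = -35$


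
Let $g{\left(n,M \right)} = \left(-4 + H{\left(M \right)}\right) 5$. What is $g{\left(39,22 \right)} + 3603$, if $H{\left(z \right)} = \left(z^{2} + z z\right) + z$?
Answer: $8533$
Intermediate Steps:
$H{\left(z \right)} = z + 2 z^{2}$ ($H{\left(z \right)} = \left(z^{2} + z^{2}\right) + z = 2 z^{2} + z = z + 2 z^{2}$)
$g{\left(n,M \right)} = -20 + 5 M \left(1 + 2 M\right)$ ($g{\left(n,M \right)} = \left(-4 + M \left(1 + 2 M\right)\right) 5 = -20 + 5 M \left(1 + 2 M\right)$)
$g{\left(39,22 \right)} + 3603 = \left(-20 + 5 \cdot 22 \left(1 + 2 \cdot 22\right)\right) + 3603 = \left(-20 + 5 \cdot 22 \left(1 + 44\right)\right) + 3603 = \left(-20 + 5 \cdot 22 \cdot 45\right) + 3603 = \left(-20 + 4950\right) + 3603 = 4930 + 3603 = 8533$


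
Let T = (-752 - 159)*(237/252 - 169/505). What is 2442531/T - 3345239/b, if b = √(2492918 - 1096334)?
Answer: -103612165020/23411789 - 3345239*√38794/232764 ≈ -7256.3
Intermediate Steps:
b = 6*√38794 (b = √1396584 = 6*√38794 ≈ 1181.8)
T = -23411789/42420 (T = -911*(237*(1/252) - 169*1/505) = -911*(79/84 - 169/505) = -911*25699/42420 = -23411789/42420 ≈ -551.90)
2442531/T - 3345239/b = 2442531/(-23411789/42420) - 3345239*√38794/232764 = 2442531*(-42420/23411789) - 3345239*√38794/232764 = -103612165020/23411789 - 3345239*√38794/232764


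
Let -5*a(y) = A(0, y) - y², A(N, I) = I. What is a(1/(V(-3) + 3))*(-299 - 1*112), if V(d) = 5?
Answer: 2877/320 ≈ 8.9906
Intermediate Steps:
a(y) = -y/5 + y²/5 (a(y) = -(y - y²)/5 = -y/5 + y²/5)
a(1/(V(-3) + 3))*(-299 - 1*112) = ((-1 + 1/(5 + 3))/(5*(5 + 3)))*(-299 - 1*112) = ((⅕)*(-1 + 1/8)/8)*(-299 - 112) = ((⅕)*(⅛)*(-1 + ⅛))*(-411) = ((⅕)*(⅛)*(-7/8))*(-411) = -7/320*(-411) = 2877/320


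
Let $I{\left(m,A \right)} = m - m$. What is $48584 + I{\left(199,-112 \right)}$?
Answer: $48584$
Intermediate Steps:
$I{\left(m,A \right)} = 0$
$48584 + I{\left(199,-112 \right)} = 48584 + 0 = 48584$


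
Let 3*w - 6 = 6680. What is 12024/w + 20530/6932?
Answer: 96828671/11586838 ≈ 8.3568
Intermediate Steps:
w = 6686/3 (w = 2 + (⅓)*6680 = 2 + 6680/3 = 6686/3 ≈ 2228.7)
12024/w + 20530/6932 = 12024/(6686/3) + 20530/6932 = 12024*(3/6686) + 20530*(1/6932) = 18036/3343 + 10265/3466 = 96828671/11586838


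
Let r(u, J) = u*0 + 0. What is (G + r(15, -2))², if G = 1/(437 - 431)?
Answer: 1/36 ≈ 0.027778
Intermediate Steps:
r(u, J) = 0 (r(u, J) = 0 + 0 = 0)
G = ⅙ (G = 1/6 = ⅙ ≈ 0.16667)
(G + r(15, -2))² = (⅙ + 0)² = (⅙)² = 1/36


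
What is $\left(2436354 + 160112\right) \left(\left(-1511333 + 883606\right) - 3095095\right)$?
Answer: $-9666180747052$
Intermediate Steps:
$\left(2436354 + 160112\right) \left(\left(-1511333 + 883606\right) - 3095095\right) = 2596466 \left(-627727 - 3095095\right) = 2596466 \left(-3722822\right) = -9666180747052$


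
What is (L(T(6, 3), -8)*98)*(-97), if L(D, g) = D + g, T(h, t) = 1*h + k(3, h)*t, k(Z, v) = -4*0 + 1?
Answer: -9506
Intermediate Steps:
k(Z, v) = 1 (k(Z, v) = 0 + 1 = 1)
T(h, t) = h + t (T(h, t) = 1*h + 1*t = h + t)
(L(T(6, 3), -8)*98)*(-97) = (((6 + 3) - 8)*98)*(-97) = ((9 - 8)*98)*(-97) = (1*98)*(-97) = 98*(-97) = -9506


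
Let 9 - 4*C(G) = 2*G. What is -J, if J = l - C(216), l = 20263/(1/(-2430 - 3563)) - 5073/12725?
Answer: 6181095130717/50900 ≈ 1.2144e+8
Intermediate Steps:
C(G) = 9/4 - G/2
l = -1545275128348/12725 (l = 20263/(1/(-5993)) - 5073*1/12725 = 20263/(-1/5993) - 5073/12725 = 20263*(-5993) - 5073/12725 = -121436159 - 5073/12725 = -1545275128348/12725 ≈ -1.2144e+8)
J = -6181095130717/50900 (J = -1545275128348/12725 - (9/4 - ½*216) = -1545275128348/12725 - (9/4 - 108) = -1545275128348/12725 - 1*(-423/4) = -1545275128348/12725 + 423/4 = -6181095130717/50900 ≈ -1.2144e+8)
-J = -1*(-6181095130717/50900) = 6181095130717/50900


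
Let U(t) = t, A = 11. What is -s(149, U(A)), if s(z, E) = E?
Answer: -11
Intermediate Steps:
-s(149, U(A)) = -1*11 = -11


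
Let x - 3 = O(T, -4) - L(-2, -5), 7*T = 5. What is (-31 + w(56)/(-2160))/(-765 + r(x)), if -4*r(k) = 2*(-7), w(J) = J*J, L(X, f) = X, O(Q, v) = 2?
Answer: 8762/205605 ≈ 0.042616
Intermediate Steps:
T = 5/7 (T = (⅐)*5 = 5/7 ≈ 0.71429)
x = 7 (x = 3 + (2 - 1*(-2)) = 3 + (2 + 2) = 3 + 4 = 7)
w(J) = J²
r(k) = 7/2 (r(k) = -(-7)/2 = -¼*(-14) = 7/2)
(-31 + w(56)/(-2160))/(-765 + r(x)) = (-31 + 56²/(-2160))/(-765 + 7/2) = (-31 + 3136*(-1/2160))/(-1523/2) = (-31 - 196/135)*(-2/1523) = -4381/135*(-2/1523) = 8762/205605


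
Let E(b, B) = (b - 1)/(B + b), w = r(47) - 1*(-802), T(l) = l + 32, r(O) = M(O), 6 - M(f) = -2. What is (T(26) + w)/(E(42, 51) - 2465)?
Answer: -20181/57301 ≈ -0.35219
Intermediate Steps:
M(f) = 8 (M(f) = 6 - 1*(-2) = 6 + 2 = 8)
r(O) = 8
T(l) = 32 + l
w = 810 (w = 8 - 1*(-802) = 8 + 802 = 810)
E(b, B) = (-1 + b)/(B + b)
(T(26) + w)/(E(42, 51) - 2465) = ((32 + 26) + 810)/((-1 + 42)/(51 + 42) - 2465) = (58 + 810)/(41/93 - 2465) = 868/((1/93)*41 - 2465) = 868/(41/93 - 2465) = 868/(-229204/93) = 868*(-93/229204) = -20181/57301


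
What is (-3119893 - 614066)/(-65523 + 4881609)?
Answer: -1244653/1605362 ≈ -0.77531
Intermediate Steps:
(-3119893 - 614066)/(-65523 + 4881609) = -3733959/4816086 = -3733959*1/4816086 = -1244653/1605362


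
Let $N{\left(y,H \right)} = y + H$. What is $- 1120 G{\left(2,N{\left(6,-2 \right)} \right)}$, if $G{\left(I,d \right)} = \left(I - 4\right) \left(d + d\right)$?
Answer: $17920$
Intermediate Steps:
$N{\left(y,H \right)} = H + y$
$G{\left(I,d \right)} = 2 d \left(-4 + I\right)$ ($G{\left(I,d \right)} = \left(-4 + I\right) 2 d = 2 d \left(-4 + I\right)$)
$- 1120 G{\left(2,N{\left(6,-2 \right)} \right)} = - 1120 \cdot 2 \left(-2 + 6\right) \left(-4 + 2\right) = - 1120 \cdot 2 \cdot 4 \left(-2\right) = \left(-1120\right) \left(-16\right) = 17920$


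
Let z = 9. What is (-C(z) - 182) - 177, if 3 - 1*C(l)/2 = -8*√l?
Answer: -413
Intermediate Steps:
C(l) = 6 + 16*√l (C(l) = 6 - (-16)*√l = 6 + 16*√l)
(-C(z) - 182) - 177 = (-(6 + 16*√9) - 182) - 177 = (-(6 + 16*3) - 182) - 177 = (-(6 + 48) - 182) - 177 = (-1*54 - 182) - 177 = (-54 - 182) - 177 = -236 - 177 = -413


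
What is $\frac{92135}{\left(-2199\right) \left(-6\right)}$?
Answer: $\frac{92135}{13194} \approx 6.9831$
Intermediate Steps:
$\frac{92135}{\left(-2199\right) \left(-6\right)} = \frac{92135}{13194}$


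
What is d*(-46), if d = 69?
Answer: -3174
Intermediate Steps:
d*(-46) = 69*(-46) = -3174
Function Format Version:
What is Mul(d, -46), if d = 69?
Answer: -3174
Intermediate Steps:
Mul(d, -46) = Mul(69, -46) = -3174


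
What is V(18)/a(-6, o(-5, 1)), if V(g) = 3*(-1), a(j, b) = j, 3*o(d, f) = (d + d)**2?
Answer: 1/2 ≈ 0.50000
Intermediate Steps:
o(d, f) = 4*d**2/3 (o(d, f) = (d + d)**2/3 = (2*d)**2/3 = (4*d**2)/3 = 4*d**2/3)
V(g) = -3
V(18)/a(-6, o(-5, 1)) = -3/(-6) = -3*(-1/6) = 1/2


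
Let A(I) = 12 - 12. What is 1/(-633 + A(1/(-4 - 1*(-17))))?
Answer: -1/633 ≈ -0.0015798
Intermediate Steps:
A(I) = 0
1/(-633 + A(1/(-4 - 1*(-17)))) = 1/(-633 + 0) = 1/(-633) = -1/633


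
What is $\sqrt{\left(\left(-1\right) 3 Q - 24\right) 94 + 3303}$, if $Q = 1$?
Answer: $3 \sqrt{85} \approx 27.659$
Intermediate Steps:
$\sqrt{\left(\left(-1\right) 3 Q - 24\right) 94 + 3303} = \sqrt{\left(\left(-1\right) 3 \cdot 1 - 24\right) 94 + 3303} = \sqrt{\left(\left(-3\right) 1 - 24\right) 94 + 3303} = \sqrt{\left(-3 - 24\right) 94 + 3303} = \sqrt{\left(-27\right) 94 + 3303} = \sqrt{-2538 + 3303} = \sqrt{765} = 3 \sqrt{85}$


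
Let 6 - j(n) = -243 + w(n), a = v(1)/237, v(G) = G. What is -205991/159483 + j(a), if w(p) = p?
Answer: 1040287881/4199719 ≈ 247.70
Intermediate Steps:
a = 1/237 ≈ 0.0042194
j(n) = 249 - n (j(n) = 6 - (-243 + n) = 6 + (243 - n) = 249 - n)
-205991/159483 + j(a) = -205991/159483 + (249 - 1*1/237) = -205991*1/159483 + (249 - 1/237) = -205991/159483 + 59012/237 = 1040287881/4199719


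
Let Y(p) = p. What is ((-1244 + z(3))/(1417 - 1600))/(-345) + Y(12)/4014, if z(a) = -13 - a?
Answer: -15926/938607 ≈ -0.016968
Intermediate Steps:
((-1244 + z(3))/(1417 - 1600))/(-345) + Y(12)/4014 = ((-1244 + (-13 - 1*3))/(1417 - 1600))/(-345) + 12/4014 = ((-1244 + (-13 - 3))/(-183))*(-1/345) + 12*(1/4014) = ((-1244 - 16)*(-1/183))*(-1/345) + 2/669 = -1260*(-1/183)*(-1/345) + 2/669 = (420/61)*(-1/345) + 2/669 = -28/1403 + 2/669 = -15926/938607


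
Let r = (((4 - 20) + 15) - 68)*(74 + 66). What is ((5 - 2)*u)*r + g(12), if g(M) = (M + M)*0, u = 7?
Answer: -202860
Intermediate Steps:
g(M) = 0 (g(M) = (2*M)*0 = 0)
r = -9660 (r = ((-16 + 15) - 68)*140 = (-1 - 68)*140 = -69*140 = -9660)
((5 - 2)*u)*r + g(12) = ((5 - 2)*7)*(-9660) + 0 = (3*7)*(-9660) + 0 = 21*(-9660) + 0 = -202860 + 0 = -202860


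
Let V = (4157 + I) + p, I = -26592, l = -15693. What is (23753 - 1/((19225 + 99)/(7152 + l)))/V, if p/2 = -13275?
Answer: -459011513/946586140 ≈ -0.48491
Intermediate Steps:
p = -26550 (p = 2*(-13275) = -26550)
V = -48985 (V = (4157 - 26592) - 26550 = -22435 - 26550 = -48985)
(23753 - 1/((19225 + 99)/(7152 + l)))/V = (23753 - 1/((19225 + 99)/(7152 - 15693)))/(-48985) = (23753 - 1/(19324/(-8541)))*(-1/48985) = (23753 - 1/(19324*(-1/8541)))*(-1/48985) = (23753 - 1/(-19324/8541))*(-1/48985) = (23753 - 1*(-8541/19324))*(-1/48985) = (23753 + 8541/19324)*(-1/48985) = (459011513/19324)*(-1/48985) = -459011513/946586140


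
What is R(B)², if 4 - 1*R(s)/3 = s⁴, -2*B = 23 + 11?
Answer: 62775803601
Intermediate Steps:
B = -17 (B = -(23 + 11)/2 = -½*34 = -17)
R(s) = 12 - 3*s⁴
R(B)² = (12 - 3*(-17)⁴)² = (12 - 3*83521)² = (12 - 250563)² = (-250551)² = 62775803601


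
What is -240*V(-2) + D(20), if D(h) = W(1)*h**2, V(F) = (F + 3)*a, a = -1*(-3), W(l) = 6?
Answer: 1680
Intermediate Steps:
a = 3
V(F) = 9 + 3*F (V(F) = (F + 3)*3 = (3 + F)*3 = 9 + 3*F)
D(h) = 6*h**2
-240*V(-2) + D(20) = -240*(9 + 3*(-2)) + 6*20**2 = -240*(9 - 6) + 6*400 = -240*3 + 2400 = -720 + 2400 = 1680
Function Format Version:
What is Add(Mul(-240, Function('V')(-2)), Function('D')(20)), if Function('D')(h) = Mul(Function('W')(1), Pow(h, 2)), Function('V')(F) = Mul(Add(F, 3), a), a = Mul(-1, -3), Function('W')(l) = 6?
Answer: 1680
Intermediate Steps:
a = 3
Function('V')(F) = Add(9, Mul(3, F)) (Function('V')(F) = Mul(Add(F, 3), 3) = Mul(Add(3, F), 3) = Add(9, Mul(3, F)))
Function('D')(h) = Mul(6, Pow(h, 2))
Add(Mul(-240, Function('V')(-2)), Function('D')(20)) = Add(Mul(-240, Add(9, Mul(3, -2))), Mul(6, Pow(20, 2))) = Add(Mul(-240, Add(9, -6)), Mul(6, 400)) = Add(Mul(-240, 3), 2400) = Add(-720, 2400) = 1680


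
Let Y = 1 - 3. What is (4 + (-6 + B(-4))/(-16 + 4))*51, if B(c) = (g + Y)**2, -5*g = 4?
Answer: 9809/50 ≈ 196.18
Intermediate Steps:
Y = -2
g = -4/5 (g = -1/5*4 = -4/5 ≈ -0.80000)
B(c) = 196/25 (B(c) = (-4/5 - 2)**2 = (-14/5)**2 = 196/25)
(4 + (-6 + B(-4))/(-16 + 4))*51 = (4 + (-6 + 196/25)/(-16 + 4))*51 = (4 + (46/25)/(-12))*51 = (4 + (46/25)*(-1/12))*51 = (4 - 23/150)*51 = (577/150)*51 = 9809/50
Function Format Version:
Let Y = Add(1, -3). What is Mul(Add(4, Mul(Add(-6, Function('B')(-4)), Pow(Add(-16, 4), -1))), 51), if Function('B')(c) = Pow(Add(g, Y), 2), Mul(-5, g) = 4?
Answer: Rational(9809, 50) ≈ 196.18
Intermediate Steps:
Y = -2
g = Rational(-4, 5) (g = Mul(Rational(-1, 5), 4) = Rational(-4, 5) ≈ -0.80000)
Function('B')(c) = Rational(196, 25) (Function('B')(c) = Pow(Add(Rational(-4, 5), -2), 2) = Pow(Rational(-14, 5), 2) = Rational(196, 25))
Mul(Add(4, Mul(Add(-6, Function('B')(-4)), Pow(Add(-16, 4), -1))), 51) = Mul(Add(4, Mul(Add(-6, Rational(196, 25)), Pow(Add(-16, 4), -1))), 51) = Mul(Add(4, Mul(Rational(46, 25), Pow(-12, -1))), 51) = Mul(Add(4, Mul(Rational(46, 25), Rational(-1, 12))), 51) = Mul(Add(4, Rational(-23, 150)), 51) = Mul(Rational(577, 150), 51) = Rational(9809, 50)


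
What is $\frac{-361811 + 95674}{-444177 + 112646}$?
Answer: $\frac{266137}{331531} \approx 0.80275$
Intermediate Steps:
$\frac{-361811 + 95674}{-444177 + 112646} = - \frac{266137}{-331531} = \left(-266137\right) \left(- \frac{1}{331531}\right) = \frac{266137}{331531}$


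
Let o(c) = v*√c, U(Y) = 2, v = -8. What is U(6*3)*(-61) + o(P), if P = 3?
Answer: -122 - 8*√3 ≈ -135.86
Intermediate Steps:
o(c) = -8*√c
U(6*3)*(-61) + o(P) = 2*(-61) - 8*√3 = -122 - 8*√3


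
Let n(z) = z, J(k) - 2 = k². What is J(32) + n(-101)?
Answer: 925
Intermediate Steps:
J(k) = 2 + k²
J(32) + n(-101) = (2 + 32²) - 101 = (2 + 1024) - 101 = 1026 - 101 = 925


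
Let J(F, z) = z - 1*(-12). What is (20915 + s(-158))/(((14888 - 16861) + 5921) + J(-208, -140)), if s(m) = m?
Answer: 20757/3820 ≈ 5.4338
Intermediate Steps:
J(F, z) = 12 + z (J(F, z) = z + 12 = 12 + z)
(20915 + s(-158))/(((14888 - 16861) + 5921) + J(-208, -140)) = (20915 - 158)/(((14888 - 16861) + 5921) + (12 - 140)) = 20757/((-1973 + 5921) - 128) = 20757/(3948 - 128) = 20757/3820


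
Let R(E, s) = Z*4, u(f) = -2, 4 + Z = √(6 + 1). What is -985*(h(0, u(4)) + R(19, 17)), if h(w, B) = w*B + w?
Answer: 15760 - 3940*√7 ≈ 5335.7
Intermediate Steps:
Z = -4 + √7 (Z = -4 + √(6 + 1) = -4 + √7 ≈ -1.3542)
R(E, s) = -16 + 4*√7 (R(E, s) = (-4 + √7)*4 = -16 + 4*√7)
h(w, B) = w + B*w (h(w, B) = B*w + w = w + B*w)
-985*(h(0, u(4)) + R(19, 17)) = -985*(0*(1 - 2) + (-16 + 4*√7)) = -985*(0*(-1) + (-16 + 4*√7)) = -985*(0 + (-16 + 4*√7)) = -985*(-16 + 4*√7) = 15760 - 3940*√7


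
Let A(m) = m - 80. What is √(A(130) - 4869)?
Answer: I*√4819 ≈ 69.419*I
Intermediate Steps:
A(m) = -80 + m
√(A(130) - 4869) = √((-80 + 130) - 4869) = √(50 - 4869) = √(-4819) = I*√4819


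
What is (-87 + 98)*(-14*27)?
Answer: -4158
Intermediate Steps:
(-87 + 98)*(-14*27) = 11*(-378) = -4158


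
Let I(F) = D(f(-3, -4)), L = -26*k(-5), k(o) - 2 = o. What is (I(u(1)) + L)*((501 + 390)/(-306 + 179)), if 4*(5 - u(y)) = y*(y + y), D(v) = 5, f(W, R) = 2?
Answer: -73953/127 ≈ -582.31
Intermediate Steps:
k(o) = 2 + o
u(y) = 5 - y²/2 (u(y) = 5 - y*(y + y)/4 = 5 - y*2*y/4 = 5 - y²/2)
L = 78 (L = -26*(2 - 5) = -26*(-3) = 78)
I(F) = 5
(I(u(1)) + L)*((501 + 390)/(-306 + 179)) = (5 + 78)*((501 + 390)/(-306 + 179)) = 83*(891/(-127)) = 83*(891*(-1/127)) = 83*(-891/127) = -73953/127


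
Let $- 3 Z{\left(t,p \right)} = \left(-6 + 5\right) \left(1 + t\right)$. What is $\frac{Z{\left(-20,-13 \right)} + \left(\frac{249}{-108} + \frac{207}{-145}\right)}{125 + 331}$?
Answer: $- \frac{52547}{2380320} \approx -0.022076$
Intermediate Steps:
$Z{\left(t,p \right)} = \frac{1}{3} + \frac{t}{3}$ ($Z{\left(t,p \right)} = - \frac{\left(-6 + 5\right) \left(1 + t\right)}{3} = - \frac{\left(-1\right) \left(1 + t\right)}{3} = - \frac{-1 - t}{3} = \frac{1}{3} + \frac{t}{3}$)
$\frac{Z{\left(-20,-13 \right)} + \left(\frac{249}{-108} + \frac{207}{-145}\right)}{125 + 331} = \frac{\left(\frac{1}{3} + \frac{1}{3} \left(-20\right)\right) + \left(\frac{249}{-108} + \frac{207}{-145}\right)}{125 + 331} = \frac{\left(\frac{1}{3} - \frac{20}{3}\right) + \left(249 \left(- \frac{1}{108}\right) + 207 \left(- \frac{1}{145}\right)\right)}{456} = \left(- \frac{19}{3} - \frac{19487}{5220}\right) \frac{1}{456} = \left(- \frac{52547}{5220}\right) \frac{1}{456} = - \frac{52547}{2380320}$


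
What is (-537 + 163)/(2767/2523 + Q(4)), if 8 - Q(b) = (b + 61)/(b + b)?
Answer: -686256/1783 ≈ -384.89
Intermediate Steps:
Q(b) = 8 - (61 + b)/(2*b) (Q(b) = 8 - (b + 61)/(b + b) = 8 - (61 + b)/(2*b))
(-537 + 163)/(2767/2523 + Q(4)) = (-537 + 163)/(2767/2523 + (½)*(-61 + 15*4)/4) = -374/(2767*(1/2523) + (½)*(¼)*(-61 + 60)) = -374/(2767/2523 + (½)*(¼)*(-1)) = -374/(2767/2523 - ⅛) = -374/19613/20184 = -374*20184/19613 = -686256/1783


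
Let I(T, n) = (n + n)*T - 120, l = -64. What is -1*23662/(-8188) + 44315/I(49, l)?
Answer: -52900929/13084424 ≈ -4.0430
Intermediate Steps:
I(T, n) = -120 + 2*T*n (I(T, n) = (2*n)*T - 120 = 2*T*n - 120 = -120 + 2*T*n)
-1*23662/(-8188) + 44315/I(49, l) = -1*23662/(-8188) + 44315/(-120 + 2*49*(-64)) = -23662*(-1/8188) + 44315/(-120 - 6272) = 11831/4094 + 44315/(-6392) = 11831/4094 + 44315*(-1/6392) = 11831/4094 - 44315/6392 = -52900929/13084424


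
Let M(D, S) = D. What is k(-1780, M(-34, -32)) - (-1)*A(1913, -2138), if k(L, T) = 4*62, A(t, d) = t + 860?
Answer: 3021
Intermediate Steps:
A(t, d) = 860 + t
k(L, T) = 248
k(-1780, M(-34, -32)) - (-1)*A(1913, -2138) = 248 - (-1)*(860 + 1913) = 248 - (-1)*2773 = 248 - 1*(-2773) = 248 + 2773 = 3021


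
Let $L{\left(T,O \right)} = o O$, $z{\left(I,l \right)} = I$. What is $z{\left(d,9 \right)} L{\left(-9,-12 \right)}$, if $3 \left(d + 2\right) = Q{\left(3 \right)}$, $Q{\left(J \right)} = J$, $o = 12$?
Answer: $144$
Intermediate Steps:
$d = -1$ ($d = -2 + \frac{1}{3} \cdot 3 = -2 + 1 = -1$)
$L{\left(T,O \right)} = 12 O$
$z{\left(d,9 \right)} L{\left(-9,-12 \right)} = - 12 \left(-12\right) = \left(-1\right) \left(-144\right) = 144$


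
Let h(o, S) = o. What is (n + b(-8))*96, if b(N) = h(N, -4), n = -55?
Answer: -6048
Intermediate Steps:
b(N) = N
(n + b(-8))*96 = (-55 - 8)*96 = -63*96 = -6048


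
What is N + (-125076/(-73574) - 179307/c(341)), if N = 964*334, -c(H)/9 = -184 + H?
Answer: 1860334110451/5775559 ≈ 3.2210e+5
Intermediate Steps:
c(H) = 1656 - 9*H (c(H) = -9*(-184 + H) = 1656 - 9*H)
N = 321976
N + (-125076/(-73574) - 179307/c(341)) = 321976 + (-125076/(-73574) - 179307/(1656 - 9*341)) = 321976 + (-125076*(-1/73574) - 179307/(1656 - 3069)) = 321976 + (62538/36787 - 179307/(-1413)) = 321976 + (62538/36787 - 179307*(-1/1413)) = 321976 + (62538/36787 + 19923/157) = 321976 + 742725867/5775559 = 1860334110451/5775559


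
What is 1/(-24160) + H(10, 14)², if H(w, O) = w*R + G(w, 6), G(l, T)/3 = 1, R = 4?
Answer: 44671839/24160 ≈ 1849.0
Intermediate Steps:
G(l, T) = 3 (G(l, T) = 3*1 = 3)
H(w, O) = 3 + 4*w (H(w, O) = w*4 + 3 = 4*w + 3 = 3 + 4*w)
1/(-24160) + H(10, 14)² = 1/(-24160) + (3 + 4*10)² = -1/24160 + (3 + 40)² = -1/24160 + 43² = -1/24160 + 1849 = 44671839/24160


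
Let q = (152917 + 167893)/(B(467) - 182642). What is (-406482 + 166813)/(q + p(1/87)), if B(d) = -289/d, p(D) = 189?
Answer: -20442352371907/15970767197 ≈ -1280.0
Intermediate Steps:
q = -149818270/85294103 (q = (152917 + 167893)/(-289/467 - 182642) = 320810/(-289*1/467 - 182642) = 320810/(-289/467 - 182642) = 320810/(-85294103/467) = 320810*(-467/85294103) = -149818270/85294103 ≈ -1.7565)
(-406482 + 166813)/(q + p(1/87)) = (-406482 + 166813)/(-149818270/85294103 + 189) = -239669/15970767197/85294103 = -239669*85294103/15970767197 = -20442352371907/15970767197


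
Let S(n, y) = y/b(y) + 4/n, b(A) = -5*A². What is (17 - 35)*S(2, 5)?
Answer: -882/25 ≈ -35.280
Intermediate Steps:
S(n, y) = 4/n - 1/(5*y) (S(n, y) = y/((-5*y²)) + 4/n = y*(-1/(5*y²)) + 4/n = -1/(5*y) + 4/n = 4/n - 1/(5*y))
(17 - 35)*S(2, 5) = (17 - 35)*(4/2 - ⅕/5) = -18*(4*(½) - ⅕*⅕) = -18*(2 - 1/25) = -18*49/25 = -882/25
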